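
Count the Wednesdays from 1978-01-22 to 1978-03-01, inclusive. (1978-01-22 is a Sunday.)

1978-01-22 is a Sunday; the first Wednesday on or after it is 1978-01-25 (3 days later).
From 1978-01-25 to 1978-03-01: 6 + 28 + 1 = 35 days (rest of January, February, March).
35 ÷ 7 = 5 full weeks with remainder 0, so 5 more Wednesdays after the first → 6.

6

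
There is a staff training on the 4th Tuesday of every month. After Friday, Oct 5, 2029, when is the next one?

Oct 2029 starts on a Monday; its first Tuesday is the 2nd, so the 4th Tuesday is the 23rd — Oct 23, 2029.
Oct 23, 2029 is after Oct 5, 2029, so that is the next one.

Oct 23, 2029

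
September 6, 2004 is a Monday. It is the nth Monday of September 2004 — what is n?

Day 6 falls in week ⌈6/7⌉ of the month.
Days 1–7 hold the 1st Monday, 8–14 the 2nd, 15–21 the 3rd, 22–28 the 4th, 29–31 the 5th.
6 is in the range for the 1st.

1st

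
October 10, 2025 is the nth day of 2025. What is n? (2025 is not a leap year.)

283

Days in months before October: 31 + 28 + 31 + 30 + 31 + 30 + 31 + 31 + 30 = 273.
Plus 10 days into October → day 283.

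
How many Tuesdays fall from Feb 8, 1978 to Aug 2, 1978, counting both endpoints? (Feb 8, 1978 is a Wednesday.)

25

Feb 8, 1978 is a Wednesday; the first Tuesday on or after it is Feb 14, 1978 (6 days later).
From Feb 14, 1978 to Aug 2, 1978: 14 + 31 + 30 + 31 + 30 + 31 + 2 = 169 days (rest of Feb, Mar, Apr, May, Jun, Jul, Aug).
169 ÷ 7 = 24 full weeks with remainder 1, so 24 more Tuesdays after the first → 25.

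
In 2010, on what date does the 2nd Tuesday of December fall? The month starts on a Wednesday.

2010-12-14

December 2010 begins on a Wednesday, so the first Tuesday is December 7 (6 days later).
The 2nd Tuesday is 1 weeks later: 7 + 7 = 14.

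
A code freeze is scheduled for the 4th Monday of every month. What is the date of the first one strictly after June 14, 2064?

June 23, 2064

June 2064 starts on a Sunday; its first Monday is the 2nd, so the 4th Monday is the 23rd — June 23, 2064.
June 23, 2064 is after June 14, 2064, so that is the next one.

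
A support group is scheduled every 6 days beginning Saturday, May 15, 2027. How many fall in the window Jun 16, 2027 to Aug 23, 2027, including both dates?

Occurrences land 6·i days after May 15, 2027 for i = 0, 1, 2, …
Jun 16, 2027 is 32 days after the start; 32 ÷ 6 = 5 remainder 2; since the remainder is 2, round up to i = 6. First occurrence in the window: #7 on Jun 20, 2027 (6×6 = 36 days in).
Aug 23, 2027 is 100 days after the start; 100 ÷ 6 = 16 remainder 4. Last occurrence in the window: #17 on Aug 19, 2027.
Occurrences #7 through #17: 11 in total.

11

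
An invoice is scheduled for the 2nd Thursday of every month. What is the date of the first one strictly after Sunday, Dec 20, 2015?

Jan 14, 2016

Dec 2015 starts on a Tuesday; its first Thursday is the 3rd, so the 2nd Thursday is the 10th — Dec 10, 2015.
That is not after Dec 20, 2015, so look at Jan 2016.
Jan 2016 starts on a Friday; its first Thursday is the 7th, so the 2nd Thursday is the 14th — Jan 14, 2016.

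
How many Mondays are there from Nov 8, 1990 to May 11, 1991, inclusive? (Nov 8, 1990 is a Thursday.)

26

Nov 8, 1990 is a Thursday; the first Monday on or after it is Nov 12, 1990 (4 days later).
From Nov 12, 1990 to May 11, 1991: 18 + 31 + 31 + 28 + 31 + 30 + 11 = 180 days (rest of Nov, Dec, Jan, Feb, Mar, Apr, May).
180 ÷ 7 = 25 full weeks with remainder 5, so 25 more Mondays after the first → 26.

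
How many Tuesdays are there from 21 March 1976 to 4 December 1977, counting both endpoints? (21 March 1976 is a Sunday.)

21 March 1976 is a Sunday; the first Tuesday on or after it is 23 March 1976 (2 days later).
From 23 March 1976 to 4 December 1977: 283 + 338 = 621 days (rest of 1976, to 4 December 1977 in 1977).
621 ÷ 7 = 88 full weeks with remainder 5, so 88 more Tuesdays after the first → 89.

89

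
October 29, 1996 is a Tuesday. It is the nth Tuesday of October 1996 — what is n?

5th

Day 29 falls in week ⌈29/7⌉ of the month.
Days 1–7 hold the 1st Tuesday, 8–14 the 2nd, 15–21 the 3rd, 22–28 the 4th, 29–31 the 5th.
29 is in the range for the 5th.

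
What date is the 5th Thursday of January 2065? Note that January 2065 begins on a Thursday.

2065-01-29

January 2065 begins on a Thursday, so the first Thursday is January 1.
The 5th Thursday is 4 weeks later: 1 + 28 = 29.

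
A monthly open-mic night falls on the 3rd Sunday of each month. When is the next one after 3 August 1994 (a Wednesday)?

21 August 1994

August 1994 starts on a Monday; its first Sunday is the 7th, so the 3rd Sunday is the 21st — 21 August 1994.
21 August 1994 is after 3 August 1994, so that is the next one.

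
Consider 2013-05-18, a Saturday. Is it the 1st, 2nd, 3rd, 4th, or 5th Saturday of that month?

Day 18 falls in week ⌈18/7⌉ of the month.
Days 1–7 hold the 1st Saturday, 8–14 the 2nd, 15–21 the 3rd, 22–28 the 4th, 29–31 the 5th.
18 is in the range for the 3rd.

3rd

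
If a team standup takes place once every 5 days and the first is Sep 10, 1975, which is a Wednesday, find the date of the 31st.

The 31st occurrence is 30 intervals after the first: 30 × 5 = 150 days after Sep 10, 1975.
Sep has 30 days — 20 days to the end of Sep leaves 130.
Oct has 31 days (99 left).
Nov has 30 days (69 left).
Dec has 31 days (38 left).
Jan has 31 days (7 left).
7 days into Feb → Feb 7, 1976.

Feb 7, 1976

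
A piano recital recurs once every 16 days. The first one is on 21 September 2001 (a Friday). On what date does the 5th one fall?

24 November 2001

The 5th occurrence is 4 intervals after the first: 4 × 16 = 64 days after 21 September 2001.
September has 30 days — 9 days to the end of September leaves 55.
October has 31 days (24 left).
24 days into November → 24 November 2001.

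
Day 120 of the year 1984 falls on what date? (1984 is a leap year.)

Apr 29, 1984

Jan has 31 days (120 − 31 = 89 remain).
Feb has 29 days (89 − 29 = 60 remain).
Mar has 31 days (60 − 31 = 29 remain).
29 into Apr → Apr 29.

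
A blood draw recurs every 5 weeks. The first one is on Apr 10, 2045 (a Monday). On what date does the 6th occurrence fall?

Oct 2, 2045

The 6th occurrence is 5 intervals after the first: 5 × 35 = 175 days after Apr 10, 2045.
Apr has 30 days — 20 days to the end of Apr leaves 155.
May has 31 days (124 left).
Jun has 30 days (94 left).
Jul has 31 days (63 left).
Aug has 31 days (32 left).
Sep has 30 days (2 left).
2 days into Oct → Oct 2, 2045.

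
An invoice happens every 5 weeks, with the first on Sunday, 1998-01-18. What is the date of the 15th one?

1999-05-23

The 15th occurrence is 14 intervals after the first: 14 × 35 = 490 days after 1998-01-18.
January has 31 days — 13 days to the end of January leaves 477.
From end of January to end of 1998 is 334 days (143 left).
January has 31 days (112 left).
February has 28 days (84 left).
March has 31 days (53 left).
April has 30 days (23 left).
23 days into May → 1999-05-23.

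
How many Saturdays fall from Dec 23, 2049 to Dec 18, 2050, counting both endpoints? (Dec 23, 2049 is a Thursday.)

52

Dec 23, 2049 is a Thursday; the first Saturday on or after it is Dec 25, 2049 (2 days later).
From Dec 25, 2049 to Dec 18, 2050: 6 + 352 = 358 days (rest of 2049, to Dec 18, 2050 in 2050).
358 ÷ 7 = 51 full weeks with remainder 1, so 51 more Saturdays after the first → 52.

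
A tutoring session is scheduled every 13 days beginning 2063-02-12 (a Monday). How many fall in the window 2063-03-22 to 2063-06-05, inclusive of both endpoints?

Occurrences land 13·i days after 2063-02-12 for i = 0, 1, 2, …
2063-03-22 is 38 days after the start; 38 ÷ 13 = 2 remainder 12; since the remainder is 12, round up to i = 3. First occurrence in the window: #4 on 2063-03-23 (3×13 = 39 days in).
2063-06-05 is 113 days after the start; 113 ÷ 13 = 8 remainder 9. Last occurrence in the window: #9 on 2063-05-27.
Occurrences #4 through #9: 6 in total.

6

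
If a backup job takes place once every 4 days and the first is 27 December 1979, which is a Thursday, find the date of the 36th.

The 36th occurrence is 35 intervals after the first: 35 × 4 = 140 days after 27 December 1979.
December has 31 days — 4 days to the end of December leaves 136.
January has 31 days (105 left).
February has 29 days (76 left).
March has 31 days (45 left).
April has 30 days (15 left).
15 days into May → 15 May 1980.

15 May 1980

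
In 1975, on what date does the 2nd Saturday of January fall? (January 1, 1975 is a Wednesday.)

1975-01-11

January 1975 begins on a Wednesday, so the first Saturday is January 4 (3 days later).
The 2nd Saturday is 1 weeks later: 4 + 7 = 11.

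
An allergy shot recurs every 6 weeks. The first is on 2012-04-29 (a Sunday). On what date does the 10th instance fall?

2013-05-12

The 10th occurrence is 9 intervals after the first: 9 × 42 = 378 days after 2012-04-29.
April has 30 days — 1 day to the end of April leaves 377.
May has 31 days (346 left).
June has 30 days (316 left).
July has 31 days (285 left).
August has 31 days (254 left).
September has 30 days (224 left).
October has 31 days (193 left).
November has 30 days (163 left).
December has 31 days (132 left).
January has 31 days (101 left).
February has 28 days (73 left).
March has 31 days (42 left).
April has 30 days (12 left).
12 days into May → 2013-05-12.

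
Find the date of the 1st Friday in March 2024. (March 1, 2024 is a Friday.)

March 2024 begins on a Friday, so the first Friday is March 1.

March 1, 2024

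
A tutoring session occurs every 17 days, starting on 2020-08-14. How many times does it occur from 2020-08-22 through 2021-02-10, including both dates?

10

Occurrences land 17·i days after 2020-08-14 for i = 0, 1, 2, …
2020-08-22 is 8 days after the start; 8 ÷ 17 = 0 remainder 8; since the remainder is 8, round up to i = 1. First occurrence in the window: #2 on 2020-08-31 (1×17 = 17 days in).
2021-02-10 is 180 days after the start; 180 ÷ 17 = 10 remainder 10. Last occurrence in the window: #11 on 2021-01-31.
Occurrences #2 through #11: 10 in total.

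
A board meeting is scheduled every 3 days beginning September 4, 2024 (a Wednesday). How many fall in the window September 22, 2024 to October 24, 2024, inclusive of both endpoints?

Occurrences land 3·i days after September 4, 2024 for i = 0, 1, 2, …
September 22, 2024 is 18 days after the start; 18 ÷ 3 = 6 remainder 0. First occurrence in the window: #7 on September 22, 2024 (6×3 = 18 days in).
October 24, 2024 is 50 days after the start; 50 ÷ 3 = 16 remainder 2. Last occurrence in the window: #17 on October 22, 2024.
Occurrences #7 through #17: 11 in total.

11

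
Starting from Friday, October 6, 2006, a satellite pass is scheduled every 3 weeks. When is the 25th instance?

The 25th occurrence is 24 intervals after the first: 24 × 21 = 504 days after October 6, 2006.
October has 31 days — 25 days to the end of October leaves 479.
From end of October to end of 2006 is 61 days (418 left).
2007 has 365 days (53 left).
January has 31 days (22 left).
22 days into February → February 22, 2008.

February 22, 2008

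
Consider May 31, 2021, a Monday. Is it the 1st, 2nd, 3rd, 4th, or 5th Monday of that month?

Day 31 falls in week ⌈31/7⌉ of the month.
Days 1–7 hold the 1st Monday, 8–14 the 2nd, 15–21 the 3rd, 22–28 the 4th, 29–31 the 5th.
31 is in the range for the 5th.

5th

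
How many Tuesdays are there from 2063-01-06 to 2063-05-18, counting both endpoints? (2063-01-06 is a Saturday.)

2063-01-06 is a Saturday; the first Tuesday on or after it is 2063-01-09 (3 days later).
From 2063-01-09 to 2063-05-18: 22 + 28 + 31 + 30 + 18 = 129 days (rest of January, February, March, April, May).
129 ÷ 7 = 18 full weeks with remainder 3, so 18 more Tuesdays after the first → 19.

19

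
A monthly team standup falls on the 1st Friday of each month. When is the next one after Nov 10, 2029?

Dec 7, 2029

Nov 2029 starts on a Thursday, so its 1st Friday is Nov 2, 2029 (1 day in).
That is not after Nov 10, 2029, so look at Dec 2029.
Dec 2029 starts on a Saturday, so its 1st Friday is Dec 7, 2029 (6 days in).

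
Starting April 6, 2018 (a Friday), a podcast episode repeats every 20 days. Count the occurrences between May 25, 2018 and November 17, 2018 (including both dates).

9

Occurrences land 20·i days after April 6, 2018 for i = 0, 1, 2, …
May 25, 2018 is 49 days after the start; 49 ÷ 20 = 2 remainder 9; since the remainder is 9, round up to i = 3. First occurrence in the window: #4 on June 5, 2018 (3×20 = 60 days in).
November 17, 2018 is 225 days after the start; 225 ÷ 20 = 11 remainder 5. Last occurrence in the window: #12 on November 12, 2018.
Occurrences #4 through #12: 9 in total.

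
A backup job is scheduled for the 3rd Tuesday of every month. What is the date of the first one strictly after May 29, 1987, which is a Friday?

Jun 16, 1987

May 1987 starts on a Friday; its first Tuesday is the 5th, so the 3rd Tuesday is the 19th — May 19, 1987.
That is not after May 29, 1987, so look at Jun 1987.
Jun 1987 starts on a Monday; its first Tuesday is the 2nd, so the 3rd Tuesday is the 16th — Jun 16, 1987.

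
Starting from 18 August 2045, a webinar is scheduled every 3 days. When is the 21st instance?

The 21st occurrence is 20 intervals after the first: 20 × 3 = 60 days after 18 August 2045.
August has 31 days — 13 days to the end of August leaves 47.
September has 30 days (17 left).
17 days into October → 17 October 2045.

17 October 2045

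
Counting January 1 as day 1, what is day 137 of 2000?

2000-05-16

January has 31 days (137 − 31 = 106 remain).
February has 29 days (106 − 29 = 77 remain).
March has 31 days (77 − 31 = 46 remain).
April has 30 days (46 − 30 = 16 remain).
16 into May → May 16.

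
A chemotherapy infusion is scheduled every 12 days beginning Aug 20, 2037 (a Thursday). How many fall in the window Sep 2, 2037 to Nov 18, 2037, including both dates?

6

Occurrences land 12·i days after Aug 20, 2037 for i = 0, 1, 2, …
Sep 2, 2037 is 13 days after the start; 13 ÷ 12 = 1 remainder 1; since the remainder is 1, round up to i = 2. First occurrence in the window: #3 on Sep 13, 2037 (2×12 = 24 days in).
Nov 18, 2037 is 90 days after the start; 90 ÷ 12 = 7 remainder 6. Last occurrence in the window: #8 on Nov 12, 2037.
Occurrences #3 through #8: 6 in total.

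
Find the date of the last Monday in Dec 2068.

Dec 31, 2068

The first Monday of Dec 2068 is Dec 3.
Dec 2068 has 31 days. Adding weeks: 3, 10, 17, 24, 31 — the last one ≤ 31 is the 31st.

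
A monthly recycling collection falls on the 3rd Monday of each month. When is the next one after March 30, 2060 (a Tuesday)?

March 2060 starts on a Monday; its first Monday is the 1st, so the 3rd Monday is the 15th — March 15, 2060.
That is not after March 30, 2060, so look at April 2060.
April 2060 starts on a Thursday; its first Monday is the 5th, so the 3rd Monday is the 19th — April 19, 2060.

April 19, 2060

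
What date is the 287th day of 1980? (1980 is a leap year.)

January has 31 days (287 − 31 = 256 remain).
February has 29 days (256 − 29 = 227 remain).
March has 31 days (227 − 31 = 196 remain).
April has 30 days (196 − 30 = 166 remain).
May has 31 days (166 − 31 = 135 remain).
June has 30 days (135 − 30 = 105 remain).
July has 31 days (105 − 31 = 74 remain).
August has 31 days (74 − 31 = 43 remain).
September has 30 days (43 − 30 = 13 remain).
13 into October → October 13.

13 October 1980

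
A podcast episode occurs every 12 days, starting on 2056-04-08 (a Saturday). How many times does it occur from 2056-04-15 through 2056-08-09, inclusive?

10

Occurrences land 12·i days after 2056-04-08 for i = 0, 1, 2, …
2056-04-15 is 7 days after the start; 7 ÷ 12 = 0 remainder 7; since the remainder is 7, round up to i = 1. First occurrence in the window: #2 on 2056-04-20 (1×12 = 12 days in).
2056-08-09 is 123 days after the start; 123 ÷ 12 = 10 remainder 3. Last occurrence in the window: #11 on 2056-08-06.
Occurrences #2 through #11: 10 in total.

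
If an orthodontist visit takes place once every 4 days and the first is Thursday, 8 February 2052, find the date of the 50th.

The 50th occurrence is 49 intervals after the first: 49 × 4 = 196 days after 8 February 2052.
February has 29 days — 21 days to the end of February leaves 175.
March has 31 days (144 left).
April has 30 days (114 left).
May has 31 days (83 left).
June has 30 days (53 left).
July has 31 days (22 left).
22 days into August → 22 August 2052.

22 August 2052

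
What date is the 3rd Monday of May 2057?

May 21, 2057

May 2057 begins on a Tuesday, so the first Monday is May 7 (6 days later).
The 3rd Monday is 2 weeks later: 7 + 14 = 21.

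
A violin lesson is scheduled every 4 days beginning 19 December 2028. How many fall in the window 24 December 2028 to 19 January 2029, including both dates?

Occurrences land 4·i days after 19 December 2028 for i = 0, 1, 2, …
24 December 2028 is 5 days after the start; 5 ÷ 4 = 1 remainder 1; since the remainder is 1, round up to i = 2. First occurrence in the window: #3 on 27 December 2028 (2×4 = 8 days in).
19 January 2029 is 31 days after the start; 31 ÷ 4 = 7 remainder 3. Last occurrence in the window: #8 on 16 January 2029.
Occurrences #3 through #8: 6 in total.

6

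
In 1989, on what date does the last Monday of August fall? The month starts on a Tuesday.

August 1989 begins on a Tuesday, so the first Monday is August 7 (6 days later).
August 1989 has 31 days. Adding weeks: 7, 14, 21, 28 — the last one ≤ 31 is the 28th.

August 28, 1989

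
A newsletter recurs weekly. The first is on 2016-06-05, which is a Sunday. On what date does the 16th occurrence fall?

2016-09-18

The 16th occurrence is 15 intervals after the first: 15 × 7 = 105 days after 2016-06-05.
June has 30 days — 25 days to the end of June leaves 80.
July has 31 days (49 left).
August has 31 days (18 left).
18 days into September → 2016-09-18.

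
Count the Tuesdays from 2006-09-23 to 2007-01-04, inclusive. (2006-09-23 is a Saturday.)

15

2006-09-23 is a Saturday; the first Tuesday on or after it is 2006-09-26 (3 days later).
From 2006-09-26 to 2007-01-04: 4 + 31 + 30 + 31 + 4 = 100 days (rest of September, October, November, December, January).
100 ÷ 7 = 14 full weeks with remainder 2, so 14 more Tuesdays after the first → 15.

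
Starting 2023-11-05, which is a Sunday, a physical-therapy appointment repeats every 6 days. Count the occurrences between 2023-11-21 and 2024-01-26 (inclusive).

11

Occurrences land 6·i days after 2023-11-05 for i = 0, 1, 2, …
2023-11-21 is 16 days after the start; 16 ÷ 6 = 2 remainder 4; since the remainder is 4, round up to i = 3. First occurrence in the window: #4 on 2023-11-23 (3×6 = 18 days in).
2024-01-26 is 82 days after the start; 82 ÷ 6 = 13 remainder 4. Last occurrence in the window: #14 on 2024-01-22.
Occurrences #4 through #14: 11 in total.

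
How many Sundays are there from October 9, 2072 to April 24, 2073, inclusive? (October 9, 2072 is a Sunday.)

29

October 9, 2072 is a Sunday; the first Sunday on or after it is October 9, 2072.
From October 9, 2072 to April 24, 2073: 22 + 30 + 31 + 31 + 28 + 31 + 24 = 197 days (rest of October, November, December, January, February, March, April).
197 ÷ 7 = 28 full weeks with remainder 1, so 28 more Sundays after the first → 29.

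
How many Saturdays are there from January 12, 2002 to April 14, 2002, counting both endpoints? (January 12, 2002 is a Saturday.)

January 12, 2002 is a Saturday; the first Saturday on or after it is January 12, 2002.
From January 12, 2002 to April 14, 2002: 19 + 28 + 31 + 14 = 92 days (rest of January, February, March, April).
92 ÷ 7 = 13 full weeks with remainder 1, so 13 more Saturdays after the first → 14.

14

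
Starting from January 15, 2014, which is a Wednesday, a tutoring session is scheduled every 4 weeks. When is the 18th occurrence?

May 6, 2015

The 18th occurrence is 17 intervals after the first: 17 × 28 = 476 days after January 15, 2014.
January has 31 days — 16 days to the end of January leaves 460.
From end of January to end of 2014 is 334 days (126 left).
January has 31 days (95 left).
February has 28 days (67 left).
March has 31 days (36 left).
April has 30 days (6 left).
6 days into May → May 6, 2015.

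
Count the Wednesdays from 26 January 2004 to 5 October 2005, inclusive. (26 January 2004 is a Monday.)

89

26 January 2004 is a Monday; the first Wednesday on or after it is 28 January 2004 (2 days later).
From 28 January 2004 to 5 October 2005: 338 + 278 = 616 days (rest of 2004, to 5 October 2005 in 2005).
616 ÷ 7 = 88 full weeks with remainder 0, so 88 more Wednesdays after the first → 89.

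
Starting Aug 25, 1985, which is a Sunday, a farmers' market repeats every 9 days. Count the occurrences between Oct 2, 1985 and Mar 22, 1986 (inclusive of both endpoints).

19

Occurrences land 9·i days after Aug 25, 1985 for i = 0, 1, 2, …
Oct 2, 1985 is 38 days after the start; 38 ÷ 9 = 4 remainder 2; since the remainder is 2, round up to i = 5. First occurrence in the window: #6 on Oct 9, 1985 (5×9 = 45 days in).
Mar 22, 1986 is 209 days after the start; 209 ÷ 9 = 23 remainder 2. Last occurrence in the window: #24 on Mar 20, 1986.
Occurrences #6 through #24: 19 in total.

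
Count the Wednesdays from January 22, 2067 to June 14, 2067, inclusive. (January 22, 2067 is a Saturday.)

January 22, 2067 is a Saturday; the first Wednesday on or after it is January 26, 2067 (4 days later).
From January 26, 2067 to June 14, 2067: 5 + 28 + 31 + 30 + 31 + 14 = 139 days (rest of January, February, March, April, May, June).
139 ÷ 7 = 19 full weeks with remainder 6, so 19 more Wednesdays after the first → 20.

20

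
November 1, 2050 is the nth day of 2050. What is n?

Days in months before November: 31 + 28 + 31 + 30 + 31 + 30 + 31 + 31 + 30 + 31 = 304.
Plus 1 day into November → day 305.

305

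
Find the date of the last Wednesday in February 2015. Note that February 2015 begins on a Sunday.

February 2015 begins on a Sunday, so the first Wednesday is February 4 (3 days later).
February 2015 has 28 days. Adding weeks: 4, 11, 18, 25 — the last one ≤ 28 is the 25th.

25 February 2015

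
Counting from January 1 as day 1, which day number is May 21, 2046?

141

Days in months before May: 31 + 28 + 31 + 30 = 120.
Plus 21 days into May → day 141.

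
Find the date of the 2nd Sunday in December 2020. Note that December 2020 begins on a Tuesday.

2020-12-13

December 2020 begins on a Tuesday, so the first Sunday is December 6 (5 days later).
The 2nd Sunday is 1 weeks later: 6 + 7 = 13.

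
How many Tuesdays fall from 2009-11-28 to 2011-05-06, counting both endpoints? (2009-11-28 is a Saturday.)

75

2009-11-28 is a Saturday; the first Tuesday on or after it is 2009-12-01 (3 days later).
From 2009-12-01 to 2011-05-06: 30 + 365 + 126 = 521 days (rest of 2009, 2010, to 2011-05-06 in 2011).
521 ÷ 7 = 74 full weeks with remainder 3, so 74 more Tuesdays after the first → 75.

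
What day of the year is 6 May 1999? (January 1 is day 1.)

126

Days in months before May: 31 + 28 + 31 + 30 = 120.
Plus 6 days into May → day 126.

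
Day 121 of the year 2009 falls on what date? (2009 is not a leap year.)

January has 31 days (121 − 31 = 90 remain).
February has 28 days (90 − 28 = 62 remain).
March has 31 days (62 − 31 = 31 remain).
April has 30 days (31 − 30 = 1 remain).
1 into May → May 1.

1 May 2009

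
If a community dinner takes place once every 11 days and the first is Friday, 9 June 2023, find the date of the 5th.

The 5th occurrence is 4 intervals after the first: 4 × 11 = 44 days after 9 June 2023.
June has 30 days — 21 days to the end of June leaves 23.
23 days into July → 23 July 2023.

23 July 2023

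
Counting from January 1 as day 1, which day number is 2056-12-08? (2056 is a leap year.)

Days in months before December: 31 + 29 + 31 + 30 + 31 + 30 + 31 + 31 + 30 + 31 + 30 = 335.
Plus 8 days into December → day 343.

343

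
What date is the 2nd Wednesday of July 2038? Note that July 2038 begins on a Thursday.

July 2038 begins on a Thursday, so the first Wednesday is July 7 (6 days later).
The 2nd Wednesday is 1 weeks later: 7 + 7 = 14.

2038-07-14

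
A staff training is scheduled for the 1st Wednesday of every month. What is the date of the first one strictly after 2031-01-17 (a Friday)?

January 2031 starts on a Wednesday, so its 1st Wednesday is 2031-01-01.
That is not after 2031-01-17, so look at February 2031.
February 2031 starts on a Saturday, so its 1st Wednesday is 2031-02-05 (4 days in).

2031-02-05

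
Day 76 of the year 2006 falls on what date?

17 March 2006

January has 31 days (76 − 31 = 45 remain).
February has 28 days (45 − 28 = 17 remain).
17 into March → March 17.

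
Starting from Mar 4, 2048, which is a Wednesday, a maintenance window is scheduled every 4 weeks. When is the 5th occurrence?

Jun 24, 2048

The 5th occurrence is 4 intervals after the first: 4 × 28 = 112 days after Mar 4, 2048.
Mar has 31 days — 27 days to the end of Mar leaves 85.
Apr has 30 days (55 left).
May has 31 days (24 left).
24 days into Jun → Jun 24, 2048.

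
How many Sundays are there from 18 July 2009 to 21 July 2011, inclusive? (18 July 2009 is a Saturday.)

18 July 2009 is a Saturday; the first Sunday on or after it is 19 July 2009 (1 day later).
From 19 July 2009 to 21 July 2011: 165 + 365 + 202 = 732 days (rest of 2009, 2010, to 21 July 2011 in 2011).
732 ÷ 7 = 104 full weeks with remainder 4, so 104 more Sundays after the first → 105.

105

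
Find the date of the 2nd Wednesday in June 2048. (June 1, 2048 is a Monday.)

June 2048 begins on a Monday, so the first Wednesday is June 3 (2 days later).
The 2nd Wednesday is 1 weeks later: 3 + 7 = 10.

2048-06-10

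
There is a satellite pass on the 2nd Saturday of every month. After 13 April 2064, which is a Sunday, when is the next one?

10 May 2064

April 2064 starts on a Tuesday; its first Saturday is the 5th, so the 2nd Saturday is the 12th — 12 April 2064.
That is not after 13 April 2064, so look at May 2064.
May 2064 starts on a Thursday; its first Saturday is the 3rd, so the 2nd Saturday is the 10th — 10 May 2064.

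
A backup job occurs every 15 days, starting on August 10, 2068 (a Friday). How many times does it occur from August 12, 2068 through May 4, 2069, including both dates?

17

Occurrences land 15·i days after August 10, 2068 for i = 0, 1, 2, …
August 12, 2068 is 2 days after the start; 2 ÷ 15 = 0 remainder 2; since the remainder is 2, round up to i = 1. First occurrence in the window: #2 on August 25, 2068 (1×15 = 15 days in).
May 4, 2069 is 267 days after the start; 267 ÷ 15 = 17 remainder 12. Last occurrence in the window: #18 on April 22, 2069.
Occurrences #2 through #18: 17 in total.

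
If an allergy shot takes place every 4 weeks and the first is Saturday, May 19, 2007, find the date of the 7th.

Nov 3, 2007

The 7th occurrence is 6 intervals after the first: 6 × 28 = 168 days after May 19, 2007.
May has 31 days — 12 days to the end of May leaves 156.
Jun has 30 days (126 left).
Jul has 31 days (95 left).
Aug has 31 days (64 left).
Sep has 30 days (34 left).
Oct has 31 days (3 left).
3 days into Nov → Nov 3, 2007.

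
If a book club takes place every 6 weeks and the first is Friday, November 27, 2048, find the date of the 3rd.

The 3rd occurrence is 2 intervals after the first: 2 × 42 = 84 days after November 27, 2048.
November has 30 days — 3 days to the end of November leaves 81.
December has 31 days (50 left).
January has 31 days (19 left).
19 days into February → February 19, 2049.

February 19, 2049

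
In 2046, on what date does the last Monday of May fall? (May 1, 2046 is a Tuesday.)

May 2046 begins on a Tuesday, so the first Monday is May 7 (6 days later).
May 2046 has 31 days. Adding weeks: 7, 14, 21, 28 — the last one ≤ 31 is the 28th.

28 May 2046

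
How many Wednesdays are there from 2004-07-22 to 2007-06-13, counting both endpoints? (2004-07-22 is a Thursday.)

151

2004-07-22 is a Thursday; the first Wednesday on or after it is 2004-07-28 (6 days later).
From 2004-07-28 to 2007-06-13: 156 + 365 + 365 + 164 = 1050 days (rest of 2004, 2005, 2006, to 2007-06-13 in 2007).
1050 ÷ 7 = 150 full weeks with remainder 0, so 150 more Wednesdays after the first → 151.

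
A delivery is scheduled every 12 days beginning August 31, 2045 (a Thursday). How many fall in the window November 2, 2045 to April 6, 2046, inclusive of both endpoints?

13

Occurrences land 12·i days after August 31, 2045 for i = 0, 1, 2, …
November 2, 2045 is 63 days after the start; 63 ÷ 12 = 5 remainder 3; since the remainder is 3, round up to i = 6. First occurrence in the window: #7 on November 11, 2045 (6×12 = 72 days in).
April 6, 2046 is 218 days after the start; 218 ÷ 12 = 18 remainder 2. Last occurrence in the window: #19 on April 4, 2046.
Occurrences #7 through #19: 13 in total.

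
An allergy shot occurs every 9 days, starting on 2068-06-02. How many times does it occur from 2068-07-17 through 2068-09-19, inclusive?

8

Occurrences land 9·i days after 2068-06-02 for i = 0, 1, 2, …
2068-07-17 is 45 days after the start; 45 ÷ 9 = 5 remainder 0. First occurrence in the window: #6 on 2068-07-17 (5×9 = 45 days in).
2068-09-19 is 109 days after the start; 109 ÷ 9 = 12 remainder 1. Last occurrence in the window: #13 on 2068-09-18.
Occurrences #6 through #13: 8 in total.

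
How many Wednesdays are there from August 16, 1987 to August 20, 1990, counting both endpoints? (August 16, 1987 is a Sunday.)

August 16, 1987 is a Sunday; the first Wednesday on or after it is August 19, 1987 (3 days later).
From August 19, 1987 to August 20, 1990: 134 + 366 + 365 + 232 = 1097 days (rest of 1987, 1988, 1989, to August 20, 1990 in 1990).
1097 ÷ 7 = 156 full weeks with remainder 5, so 156 more Wednesdays after the first → 157.

157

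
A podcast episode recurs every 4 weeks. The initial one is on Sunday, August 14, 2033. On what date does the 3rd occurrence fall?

The 3rd occurrence is 2 intervals after the first: 2 × 28 = 56 days after August 14, 2033.
August has 31 days — 17 days to the end of August leaves 39.
September has 30 days (9 left).
9 days into October → October 9, 2033.

October 9, 2033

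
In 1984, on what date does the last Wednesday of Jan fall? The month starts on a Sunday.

Jan 1984 begins on a Sunday, so the first Wednesday is Jan 4 (3 days later).
Jan 1984 has 31 days. Adding weeks: 4, 11, 18, 25 — the last one ≤ 31 is the 25th.

Jan 25, 1984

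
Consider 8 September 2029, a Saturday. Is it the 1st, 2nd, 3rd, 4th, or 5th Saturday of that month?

2nd

Day 8 falls in week ⌈8/7⌉ of the month.
Days 1–7 hold the 1st Saturday, 8–14 the 2nd, 15–21 the 3rd, 22–28 the 4th, 29–31 the 5th.
8 is in the range for the 2nd.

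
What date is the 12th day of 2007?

12 into January → January 12.

12 January 2007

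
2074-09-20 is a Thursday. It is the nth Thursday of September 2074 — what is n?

3rd

Day 20 falls in week ⌈20/7⌉ of the month.
Days 1–7 hold the 1st Thursday, 8–14 the 2nd, 15–21 the 3rd, 22–28 the 4th, 29–31 the 5th.
20 is in the range for the 3rd.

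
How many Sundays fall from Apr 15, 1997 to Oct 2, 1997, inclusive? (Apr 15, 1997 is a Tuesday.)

24

Apr 15, 1997 is a Tuesday; the first Sunday on or after it is Apr 20, 1997 (5 days later).
From Apr 20, 1997 to Oct 2, 1997: 10 + 31 + 30 + 31 + 31 + 30 + 2 = 165 days (rest of Apr, May, Jun, Jul, Aug, Sep, Oct).
165 ÷ 7 = 23 full weeks with remainder 4, so 23 more Sundays after the first → 24.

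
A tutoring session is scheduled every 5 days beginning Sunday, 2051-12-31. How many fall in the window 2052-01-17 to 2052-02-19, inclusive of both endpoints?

Occurrences land 5·i days after 2051-12-31 for i = 0, 1, 2, …
2052-01-17 is 17 days after the start; 17 ÷ 5 = 3 remainder 2; since the remainder is 2, round up to i = 4. First occurrence in the window: #5 on 2052-01-20 (4×5 = 20 days in).
2052-02-19 is 50 days after the start; 50 ÷ 5 = 10 remainder 0. Last occurrence in the window: #11 on 2052-02-19.
Occurrences #5 through #11: 7 in total.

7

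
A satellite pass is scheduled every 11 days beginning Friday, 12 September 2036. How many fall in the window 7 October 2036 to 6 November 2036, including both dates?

Occurrences land 11·i days after 12 September 2036 for i = 0, 1, 2, …
7 October 2036 is 25 days after the start; 25 ÷ 11 = 2 remainder 3; since the remainder is 3, round up to i = 3. First occurrence in the window: #4 on 15 October 2036 (3×11 = 33 days in).
6 November 2036 is 55 days after the start; 55 ÷ 11 = 5 remainder 0. Last occurrence in the window: #6 on 6 November 2036.
Occurrences #4 through #6: 3 in total.

3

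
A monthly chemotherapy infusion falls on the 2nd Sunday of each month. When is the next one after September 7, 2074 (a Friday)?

September 2074 starts on a Saturday; its first Sunday is the 2nd, so the 2nd Sunday is the 9th — September 9, 2074.
September 9, 2074 is after September 7, 2074, so that is the next one.

September 9, 2074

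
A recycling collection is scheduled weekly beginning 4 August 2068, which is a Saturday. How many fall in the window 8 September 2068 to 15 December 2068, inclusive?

15

Occurrences land 7·i days after 4 August 2068 for i = 0, 1, 2, …
8 September 2068 is 35 days after the start; 35 ÷ 7 = 5 remainder 0. First occurrence in the window: #6 on 8 September 2068 (5×7 = 35 days in).
15 December 2068 is 133 days after the start; 133 ÷ 7 = 19 remainder 0. Last occurrence in the window: #20 on 15 December 2068.
Occurrences #6 through #20: 15 in total.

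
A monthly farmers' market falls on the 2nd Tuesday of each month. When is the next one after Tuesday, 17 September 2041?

8 October 2041

September 2041 starts on a Sunday; its first Tuesday is the 3rd, so the 2nd Tuesday is the 10th — 10 September 2041.
That is not after 17 September 2041, so look at October 2041.
October 2041 starts on a Tuesday; its first Tuesday is the 1st, so the 2nd Tuesday is the 8th — 8 October 2041.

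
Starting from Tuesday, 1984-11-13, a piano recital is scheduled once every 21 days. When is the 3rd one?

1984-12-25

The 3rd occurrence is 2 intervals after the first: 2 × 21 = 42 days after 1984-11-13.
November has 30 days — 17 days to the end of November leaves 25.
25 days into December → 1984-12-25.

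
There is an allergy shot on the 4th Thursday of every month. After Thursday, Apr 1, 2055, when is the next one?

Apr 2055 starts on a Thursday; its first Thursday is the 1st, so the 4th Thursday is the 22nd — Apr 22, 2055.
Apr 22, 2055 is after Apr 1, 2055, so that is the next one.

Apr 22, 2055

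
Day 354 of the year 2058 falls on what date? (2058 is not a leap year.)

January has 31 days (354 − 31 = 323 remain).
February has 28 days (323 − 28 = 295 remain).
March has 31 days (295 − 31 = 264 remain).
April has 30 days (264 − 30 = 234 remain).
May has 31 days (234 − 31 = 203 remain).
June has 30 days (203 − 30 = 173 remain).
July has 31 days (173 − 31 = 142 remain).
August has 31 days (142 − 31 = 111 remain).
September has 30 days (111 − 30 = 81 remain).
October has 31 days (81 − 31 = 50 remain).
November has 30 days (50 − 30 = 20 remain).
20 into December → December 20.

2058-12-20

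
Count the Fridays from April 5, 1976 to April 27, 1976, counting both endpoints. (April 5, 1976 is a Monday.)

April 5, 1976 is a Monday; the first Friday on or after it is April 9, 1976 (4 days later).
From April 9, 1976 to April 27, 1976 is 27 − 9 = 18 days.
18 ÷ 7 = 2 full weeks with remainder 4, so 2 more Fridays after the first → 3.

3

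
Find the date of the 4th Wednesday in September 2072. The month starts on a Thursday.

September 28, 2072

September 2072 begins on a Thursday, so the first Wednesday is September 7 (6 days later).
The 4th Wednesday is 3 weeks later: 7 + 21 = 28.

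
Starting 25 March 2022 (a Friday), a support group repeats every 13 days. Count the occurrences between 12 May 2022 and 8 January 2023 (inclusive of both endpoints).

Occurrences land 13·i days after 25 March 2022 for i = 0, 1, 2, …
12 May 2022 is 48 days after the start; 48 ÷ 13 = 3 remainder 9; since the remainder is 9, round up to i = 4. First occurrence in the window: #5 on 16 May 2022 (4×13 = 52 days in).
8 January 2023 is 289 days after the start; 289 ÷ 13 = 22 remainder 3. Last occurrence in the window: #23 on 5 January 2023.
Occurrences #5 through #23: 19 in total.

19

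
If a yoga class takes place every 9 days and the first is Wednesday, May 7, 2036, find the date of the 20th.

October 25, 2036

The 20th occurrence is 19 intervals after the first: 19 × 9 = 171 days after May 7, 2036.
May has 31 days — 24 days to the end of May leaves 147.
June has 30 days (117 left).
July has 31 days (86 left).
August has 31 days (55 left).
September has 30 days (25 left).
25 days into October → October 25, 2036.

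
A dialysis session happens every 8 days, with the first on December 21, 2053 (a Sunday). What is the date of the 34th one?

The 34th occurrence is 33 intervals after the first: 33 × 8 = 264 days after December 21, 2053.
December has 31 days — 10 days to the end of December leaves 254.
January has 31 days (223 left).
February has 28 days (195 left).
March has 31 days (164 left).
April has 30 days (134 left).
May has 31 days (103 left).
June has 30 days (73 left).
July has 31 days (42 left).
August has 31 days (11 left).
11 days into September → September 11, 2054.

September 11, 2054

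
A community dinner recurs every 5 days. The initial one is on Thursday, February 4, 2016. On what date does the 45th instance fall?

September 11, 2016

The 45th occurrence is 44 intervals after the first: 44 × 5 = 220 days after February 4, 2016.
February has 29 days — 25 days to the end of February leaves 195.
March has 31 days (164 left).
April has 30 days (134 left).
May has 31 days (103 left).
June has 30 days (73 left).
July has 31 days (42 left).
August has 31 days (11 left).
11 days into September → September 11, 2016.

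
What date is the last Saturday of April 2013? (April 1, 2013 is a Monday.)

April 27, 2013

April 2013 begins on a Monday, so the first Saturday is April 6 (5 days later).
April 2013 has 30 days. Adding weeks: 6, 13, 20, 27 — the last one ≤ 30 is the 27th.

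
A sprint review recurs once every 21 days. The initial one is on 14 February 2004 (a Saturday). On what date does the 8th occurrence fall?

10 July 2004

The 8th occurrence is 7 intervals after the first: 7 × 21 = 147 days after 14 February 2004.
February has 29 days — 15 days to the end of February leaves 132.
March has 31 days (101 left).
April has 30 days (71 left).
May has 31 days (40 left).
June has 30 days (10 left).
10 days into July → 10 July 2004.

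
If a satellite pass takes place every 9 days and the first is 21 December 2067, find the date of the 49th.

The 49th occurrence is 48 intervals after the first: 48 × 9 = 432 days after 21 December 2067.
December has 31 days — 10 days to the end of December leaves 422.
2068 has 366 days (56 left).
January has 31 days (25 left).
25 days into February → 25 February 2069.

25 February 2069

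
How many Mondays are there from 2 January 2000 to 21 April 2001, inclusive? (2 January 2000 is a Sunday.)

68

2 January 2000 is a Sunday; the first Monday on or after it is 3 January 2000 (1 day later).
From 3 January 2000 to 21 April 2001: 363 + 111 = 474 days (rest of 2000, to 21 April 2001 in 2001).
474 ÷ 7 = 67 full weeks with remainder 5, so 67 more Mondays after the first → 68.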